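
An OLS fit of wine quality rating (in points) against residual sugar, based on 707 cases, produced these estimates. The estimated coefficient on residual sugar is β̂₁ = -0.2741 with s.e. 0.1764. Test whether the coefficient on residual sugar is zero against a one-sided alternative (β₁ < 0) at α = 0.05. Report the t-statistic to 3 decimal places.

H₀: β₁ = 0 vs H₁: β₁ < 0.
t = (β̂₁ − β₁⁰)/SE = -0.2741 / 0.1764 = -1.554.
df = n − 2 = 707 − 2 = 705.
One-sided p ≈ 0.0603, which is ≥ 0.05, so fail to reject H₀.
The data do not give significant evidence that the true slope on residual sugar is negative.

t = -1.554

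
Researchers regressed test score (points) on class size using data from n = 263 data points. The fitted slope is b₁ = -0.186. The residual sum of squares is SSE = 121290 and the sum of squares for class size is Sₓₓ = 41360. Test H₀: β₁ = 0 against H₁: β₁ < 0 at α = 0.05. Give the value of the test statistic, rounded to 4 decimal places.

MSE = SSE/(n − 2) = 121290/261 = 464.713.
SE(b₁) = √(MSE/Sₓₓ) = √(464.713/41360) = 0.105999.
t = -0.186 / 0.105999 = -1.7547.
df = n − 2 = 261.
One-sided p ≈ 0.0402, which is < 0.05, so reject H₀.
There is evidence that the true slope on class size is negative.

t = -1.7547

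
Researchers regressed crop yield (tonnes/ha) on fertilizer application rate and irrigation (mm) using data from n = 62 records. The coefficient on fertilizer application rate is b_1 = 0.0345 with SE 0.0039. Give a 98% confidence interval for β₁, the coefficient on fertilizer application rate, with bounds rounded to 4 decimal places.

df = n − k − 1 = 62 − 2 − 1 = 59.
t* = t_{0.01, 59} = 2.391229.
Margin = t* × SE = 2.391229 × 0.0039 = 0.009326.
CI: 0.0345 ± 0.009326 → (0.0252, 0.0438).
With 98% confidence, each one-unit increase in fertilizer application rate is associated with a change of between 0.0252 and 0.0438 tonnes/ha in crop yield, holding the other predictors fixed.

(0.0252, 0.0438)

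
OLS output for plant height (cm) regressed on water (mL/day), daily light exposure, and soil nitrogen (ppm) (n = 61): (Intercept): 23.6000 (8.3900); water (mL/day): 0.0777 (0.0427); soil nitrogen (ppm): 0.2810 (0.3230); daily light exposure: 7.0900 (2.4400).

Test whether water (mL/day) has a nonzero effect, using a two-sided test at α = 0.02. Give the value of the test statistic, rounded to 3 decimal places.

Read off: b = 0.0777, SE = 0.0427 for water (mL/day).
H₀: β₁ = 0 vs H₁: β₁ ≠ 0.
t = 0.0777 / 0.0427 = 1.820.
df = n − k − 1 = 61 − 3 − 1 = 57.
Two-sided p ≈ 0.0741, which is ≥ 0.02, so fail to reject H₀.
The data do not give significant evidence of an association between water (mL/day) and plant height, after adjusting for the other predictors.

t = 1.820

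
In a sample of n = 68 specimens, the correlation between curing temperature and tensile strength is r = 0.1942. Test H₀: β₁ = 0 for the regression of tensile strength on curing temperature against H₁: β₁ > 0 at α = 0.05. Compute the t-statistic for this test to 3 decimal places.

t = 1.608

t = r·√(n − 2)/√(1 − r²) = 0.1942·√66/√0.962286 = 1.608.
df = n − 2 = 66.
One-sided p ≈ 0.0563, which is ≥ 0.05, so fail to reject H₀.
The data do not give significant evidence of a linear association between curing temperature and tensile strength.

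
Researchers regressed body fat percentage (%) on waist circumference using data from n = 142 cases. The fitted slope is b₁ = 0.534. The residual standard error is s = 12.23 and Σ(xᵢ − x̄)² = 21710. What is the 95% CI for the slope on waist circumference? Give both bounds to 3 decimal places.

(0.370, 0.698)

SE(b₁) = s/√Sₓₓ = 12.23/√21710 = 0.0830035.
df = n − 2 = 140.
t* = t_{0.025, 140} = 1.977054.
Margin = t* × SE = 1.977054 × 0.0830035 = 0.16410.
CI: 0.534 ± 0.16410 → (0.370, 0.698).
With 95% confidence, each one-unit increase in waist circumference is associated with a change of between 0.370 and 0.698 % in body fat percentage.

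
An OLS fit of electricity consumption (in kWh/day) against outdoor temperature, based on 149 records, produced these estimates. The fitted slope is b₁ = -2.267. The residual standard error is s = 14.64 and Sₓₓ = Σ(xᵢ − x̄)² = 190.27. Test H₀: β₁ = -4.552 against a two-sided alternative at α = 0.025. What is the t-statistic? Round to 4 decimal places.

t = 2.1529

SE(b₁) = s/√Sₓₓ = 14.64/√190.27 = 1.06134.
t = (-2.267 − (-4.552)) / 1.06134 = 2.1529.
df = n − 2 = 147.
Two-sided p ≈ 0.0330, which is ≥ 0.025, so fail to reject H₀.
The data are consistent with a true slope of -4.552 kWh/day per unit of outdoor temperature.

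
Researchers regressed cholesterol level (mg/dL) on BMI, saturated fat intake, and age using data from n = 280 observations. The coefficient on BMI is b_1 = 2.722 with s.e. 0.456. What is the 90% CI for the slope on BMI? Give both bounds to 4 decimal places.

(1.9694, 3.4746)

df = n − k − 1 = 280 − 3 − 1 = 276.
t* = t_{0.05, 276} = 1.650393.
Margin = t* × SE = 1.650393 × 0.456 = 0.752579.
CI: 2.722 ± 0.752579 → (1.9694, 3.4746).
With 90% confidence, each one-unit increase in BMI is associated with a change of between 1.9694 and 3.4746 mg/dL in cholesterol level, holding the other predictors fixed.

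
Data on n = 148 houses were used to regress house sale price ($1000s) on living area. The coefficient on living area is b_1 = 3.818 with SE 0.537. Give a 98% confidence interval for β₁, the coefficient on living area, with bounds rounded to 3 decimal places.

df = n − 2 = 148 − 2 = 146.
t* = t_{0.01, 146} = 2.35216.
Margin = t* × SE = 2.35216 × 0.537 = 1.26311.
CI: 3.818 ± 1.26311 → (2.555, 5.081).
With 98% confidence, each one-unit increase in living area is associated with a change of between 2.555 and 5.081 $1000s in house sale price.

(2.555, 5.081)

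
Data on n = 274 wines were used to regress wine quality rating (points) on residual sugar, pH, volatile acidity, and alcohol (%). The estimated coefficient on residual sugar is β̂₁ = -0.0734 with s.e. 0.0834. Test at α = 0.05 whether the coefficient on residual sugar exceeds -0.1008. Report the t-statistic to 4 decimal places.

H₀: β₁ = -0.1008 vs H₁: β₁ > -0.1008.
t = (β̂₁ − β₁⁰)/SE = (-0.0734 − (-0.1008)) / 0.0834 = 0.3285.
df = n − k − 1 = 274 − 4 − 1 = 269.
One-sided p ≈ 0.3714, which is ≥ 0.05, so fail to reject H₀.
The data do not give significant evidence that the true slope on residual sugar exceeds -0.1008 points per unit, holding the other predictors fixed.

t = 0.3285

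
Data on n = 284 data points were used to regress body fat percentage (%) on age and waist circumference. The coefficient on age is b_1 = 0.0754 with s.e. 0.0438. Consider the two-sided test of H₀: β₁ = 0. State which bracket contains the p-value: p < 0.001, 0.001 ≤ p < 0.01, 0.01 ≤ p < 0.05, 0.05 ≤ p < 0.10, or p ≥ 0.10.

t = 0.0754 / 0.0438 = 1.721.
df = n − k − 1 = 284 − 2 − 1 = 281.
Two-sided p = 2·P(T_{281} > |t|) ≈ 0.0863.
So 0.05 ≤ p < 0.10.

0.05 ≤ p < 0.10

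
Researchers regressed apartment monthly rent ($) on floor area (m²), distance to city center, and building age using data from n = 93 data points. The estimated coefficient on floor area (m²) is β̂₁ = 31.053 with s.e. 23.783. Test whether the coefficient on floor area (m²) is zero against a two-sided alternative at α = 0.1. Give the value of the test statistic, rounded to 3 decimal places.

t = 1.306

H₀: β₁ = 0 vs H₁: β₁ ≠ 0.
t = (β̂₁ − β₁⁰)/SE = 31.053 / 23.783 = 1.306.
df = n − k − 1 = 93 − 3 − 1 = 89.
Two-sided p ≈ 0.1950, which is ≥ 0.1, so fail to reject H₀.
The data do not give significant evidence of an association between floor area (m²) and apartment monthly rent, after adjusting for the other predictors.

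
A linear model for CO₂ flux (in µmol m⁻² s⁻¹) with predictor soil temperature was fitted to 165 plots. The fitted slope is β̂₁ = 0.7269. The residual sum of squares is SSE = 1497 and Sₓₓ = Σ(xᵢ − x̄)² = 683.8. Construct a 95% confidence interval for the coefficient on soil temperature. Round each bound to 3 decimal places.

MSE = SSE/(n − 2) = 1497/163 = 9.18405.
SE(β̂₁) = √(MSE/Sₓₓ) = √(9.18405/683.8) = 0.115892.
df = n − 2 = 163.
t* = t_{0.025, 163} = 1.974625.
Margin = t* × SE = 1.974625 × 0.115892 = 0.22884.
CI: 0.7269 ± 0.22884 → (0.498, 0.956).
With 95% confidence, each one-unit increase in soil temperature is associated with a change of between 0.498 and 0.956 µmol m⁻² s⁻¹ in CO₂ flux.

(0.498, 0.956)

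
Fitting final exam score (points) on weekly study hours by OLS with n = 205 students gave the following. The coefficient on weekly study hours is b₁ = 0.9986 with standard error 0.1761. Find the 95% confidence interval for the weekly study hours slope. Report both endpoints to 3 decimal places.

df = n − 2 = 205 − 2 = 203.
t* = t_{0.025, 203} = 1.971719.
Margin = t* × SE = 1.971719 × 0.1761 = 0.34722.
CI: 0.9986 ± 0.34722 → (0.651, 1.346).
With 95% confidence, each one-unit increase in weekly study hours is associated with a change of between 0.651 and 1.346 points in final exam score.

(0.651, 1.346)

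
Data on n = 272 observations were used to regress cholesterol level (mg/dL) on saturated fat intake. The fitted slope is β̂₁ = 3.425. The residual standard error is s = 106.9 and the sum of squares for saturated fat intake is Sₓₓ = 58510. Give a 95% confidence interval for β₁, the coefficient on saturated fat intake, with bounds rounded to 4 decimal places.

SE(β̂₁) = s/√Sₓₓ = 106.9/√58510 = 0.441939.
df = n − 2 = 270.
t* = t_{0.025, 270} = 1.968789.
Margin = t* × SE = 1.968789 × 0.441939 = 0.870085.
CI: 3.425 ± 0.870085 → (2.5549, 4.2951).
With 95% confidence, each one-unit increase in saturated fat intake is associated with a change of between 2.5549 and 4.2951 mg/dL in cholesterol level.

(2.5549, 4.2951)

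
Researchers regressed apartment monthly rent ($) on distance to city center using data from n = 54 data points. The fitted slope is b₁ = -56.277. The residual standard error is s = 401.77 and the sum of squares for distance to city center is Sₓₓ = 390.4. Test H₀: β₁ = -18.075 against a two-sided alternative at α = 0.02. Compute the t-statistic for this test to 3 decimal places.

SE(b₁) = s/√Sₓₓ = 401.77/√390.4 = 20.334.
t = (-56.277 − (-18.075)) / 20.334 = -1.879.
df = n − 2 = 52.
Two-sided p ≈ 0.0659, which is ≥ 0.02, so fail to reject H₀.
The data are consistent with a true slope of -18.075 $ per unit of distance to city center.

t = -1.879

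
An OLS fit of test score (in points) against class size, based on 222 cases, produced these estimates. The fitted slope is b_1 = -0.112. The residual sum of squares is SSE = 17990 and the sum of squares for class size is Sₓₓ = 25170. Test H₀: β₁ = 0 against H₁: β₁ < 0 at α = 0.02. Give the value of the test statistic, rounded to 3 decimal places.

t = -1.965

MSE = SSE/(n − 2) = 17990/220 = 81.7727.
SE(b_1) = √(MSE/Sₓₓ) = √(81.7727/25170) = 0.0569984.
t = -0.112 / 0.0569984 = -1.965.
df = n − 2 = 220.
One-sided p ≈ 0.0253, which is ≥ 0.02, so fail to reject H₀.
The data do not give significant evidence that the true slope on class size is negative.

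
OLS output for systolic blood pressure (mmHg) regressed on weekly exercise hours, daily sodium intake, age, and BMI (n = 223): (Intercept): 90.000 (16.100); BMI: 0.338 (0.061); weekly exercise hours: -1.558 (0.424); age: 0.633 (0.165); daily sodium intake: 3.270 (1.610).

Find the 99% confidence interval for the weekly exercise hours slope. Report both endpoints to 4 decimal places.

(-2.6598, -0.4562)

Read off: b = -1.558, SE = 0.424 for weekly exercise hours.
df = n − k − 1 = 223 − 4 − 1 = 218.
t* = t_{0.005, 218} = 2.598569.
Margin = t* × SE = 2.598569 × 0.424 = 1.101793.
CI: -1.558 ± 1.101793 → (-2.6598, -0.4562).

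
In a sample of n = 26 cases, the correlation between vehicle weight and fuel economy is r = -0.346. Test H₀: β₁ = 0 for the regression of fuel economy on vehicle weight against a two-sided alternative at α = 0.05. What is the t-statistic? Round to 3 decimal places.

t = -1.807

t = r·√(n − 2)/√(1 − r²) = -0.346·√24/√0.880284 = -1.807.
df = n − 2 = 24.
Two-sided p ≈ 0.0834, which is ≥ 0.05, so fail to reject H₀.
The data do not give significant evidence of a linear association between vehicle weight and fuel economy.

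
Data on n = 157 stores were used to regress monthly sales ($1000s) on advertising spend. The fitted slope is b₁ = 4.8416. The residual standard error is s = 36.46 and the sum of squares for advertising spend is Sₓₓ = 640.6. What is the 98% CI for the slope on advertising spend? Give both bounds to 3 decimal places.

SE(b₁) = s/√Sₓₓ = 36.46/√640.6 = 1.44053.
df = n − 2 = 155.
t* = t_{0.01, 155} = 2.350646.
Margin = t* × SE = 2.350646 × 1.44053 = 3.38618.
CI: 4.8416 ± 3.38618 → (1.455, 8.228).
With 98% confidence, each one-unit increase in advertising spend is associated with a change of between 1.455 and 8.228 $1000s in monthly sales.

(1.455, 8.228)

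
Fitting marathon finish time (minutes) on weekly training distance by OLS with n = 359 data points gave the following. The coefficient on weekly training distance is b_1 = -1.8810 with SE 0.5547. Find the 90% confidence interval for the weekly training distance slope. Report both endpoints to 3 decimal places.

df = n − 2 = 359 − 2 = 357.
t* = t_{0.05, 357} = 1.649133.
Margin = t* × SE = 1.649133 × 0.5547 = 0.91477.
CI: -1.8810 ± 0.91477 → (-2.796, -0.966).
With 90% confidence, each one-unit increase in weekly training distance is associated with a change of between -2.796 and -0.966 minutes in marathon finish time.

(-2.796, -0.966)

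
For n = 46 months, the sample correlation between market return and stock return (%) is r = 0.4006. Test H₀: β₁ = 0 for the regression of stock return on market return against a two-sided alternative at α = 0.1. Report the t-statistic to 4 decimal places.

t = 2.9002

t = r·√(n − 2)/√(1 − r²) = 0.4006·√44/√0.83952 = 2.9002.
df = n − 2 = 44.
Two-sided p ≈ 0.0058, which is < 0.1, so reject H₀.
There is evidence of a linear association between market return and stock return.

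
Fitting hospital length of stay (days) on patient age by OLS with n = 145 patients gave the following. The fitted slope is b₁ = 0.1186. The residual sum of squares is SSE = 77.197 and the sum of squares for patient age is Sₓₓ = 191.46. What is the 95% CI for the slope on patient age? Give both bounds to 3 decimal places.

MSE = SSE/(n − 2) = 77.197/143 = 0.539839.
SE(b₁) = √(MSE/Sₓₓ) = √(0.539839/191.46) = 0.0530998.
df = n − 2 = 143.
t* = t_{0.025, 143} = 1.976692.
Margin = t* × SE = 1.976692 × 0.0530998 = 0.10496.
CI: 0.1186 ± 0.10496 → (0.014, 0.224).
With 95% confidence, each one-unit increase in patient age is associated with a change of between 0.014 and 0.224 days in hospital length of stay.

(0.014, 0.224)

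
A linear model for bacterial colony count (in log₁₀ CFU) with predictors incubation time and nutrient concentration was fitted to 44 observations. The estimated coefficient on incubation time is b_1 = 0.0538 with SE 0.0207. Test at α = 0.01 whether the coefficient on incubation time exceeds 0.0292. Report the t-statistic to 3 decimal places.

H₀: β₁ = 0.0292 vs H₁: β₁ > 0.0292.
t = (b_1 − β₁⁰)/SE = (0.0538 − 0.0292) / 0.0207 = 1.188.
df = n − k − 1 = 44 − 2 − 1 = 41.
One-sided p ≈ 0.1208, which is ≥ 0.01, so fail to reject H₀.
The data do not give significant evidence that the true slope on incubation time exceeds 0.0292 log₁₀ CFU per unit, holding the other predictors fixed.

t = 1.188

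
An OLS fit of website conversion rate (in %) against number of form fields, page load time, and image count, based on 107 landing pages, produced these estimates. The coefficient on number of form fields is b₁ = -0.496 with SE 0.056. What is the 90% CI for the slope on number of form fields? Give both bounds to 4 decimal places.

(-0.5889, -0.4031)

df = n − k − 1 = 107 − 3 − 1 = 103.
t* = t_{0.05, 103} = 1.659782.
Margin = t* × SE = 1.659782 × 0.056 = 0.092948.
CI: -0.496 ± 0.092948 → (-0.5889, -0.4031).
With 90% confidence, each one-unit increase in number of form fields is associated with a change of between -0.5889 and -0.4031 % in website conversion rate, holding the other predictors fixed.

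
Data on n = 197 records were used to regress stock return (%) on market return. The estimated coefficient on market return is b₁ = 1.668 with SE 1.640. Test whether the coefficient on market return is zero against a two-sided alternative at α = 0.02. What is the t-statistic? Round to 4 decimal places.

H₀: β₁ = 0 vs H₁: β₁ ≠ 0.
t = (b₁ − β₁⁰)/SE = 1.668 / 1.640 = 1.0171.
df = n − 2 = 197 − 2 = 195.
Two-sided p ≈ 0.3104, which is ≥ 0.02, so fail to reject H₀.
The data do not give significant evidence of an association between market return and stock return.

t = 1.0171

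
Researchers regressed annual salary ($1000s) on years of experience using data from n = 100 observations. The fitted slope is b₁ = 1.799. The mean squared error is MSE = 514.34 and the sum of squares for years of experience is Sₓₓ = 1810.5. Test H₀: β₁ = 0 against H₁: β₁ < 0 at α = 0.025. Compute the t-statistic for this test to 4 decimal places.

SE(b₁) = √(MSE/Sₓₓ) = √(514.34/1810.5) = 0.532998.
t = 1.799 / 0.532998 = 3.3752.
df = n − 2 = 98.
One-sided p ≈ 0.9995, which is ≥ 0.025, so fail to reject H₀.
The data do not give significant evidence that the true slope on years of experience is negative.

t = 3.3752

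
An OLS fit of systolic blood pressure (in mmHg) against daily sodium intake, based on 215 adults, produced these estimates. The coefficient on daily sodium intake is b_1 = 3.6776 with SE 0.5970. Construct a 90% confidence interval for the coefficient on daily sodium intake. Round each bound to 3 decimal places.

(2.691, 4.664)

df = n − 2 = 215 − 2 = 213.
t* = t_{0.05, 213} = 1.652039.
Margin = t* × SE = 1.652039 × 0.5970 = 0.98627.
CI: 3.6776 ± 0.98627 → (2.691, 4.664).
With 90% confidence, each one-unit increase in daily sodium intake is associated with a change of between 2.691 and 4.664 mmHg in systolic blood pressure.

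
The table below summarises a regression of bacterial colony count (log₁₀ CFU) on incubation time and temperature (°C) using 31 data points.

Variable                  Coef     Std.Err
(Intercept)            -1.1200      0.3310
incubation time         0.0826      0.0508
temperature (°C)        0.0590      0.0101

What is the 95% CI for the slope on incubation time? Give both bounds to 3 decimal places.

(-0.021, 0.187)

Read off: b = 0.0826, SE = 0.0508 for incubation time.
df = n − k − 1 = 31 − 2 − 1 = 28.
t* = t_{0.025, 28} = 2.048407.
Margin = t* × SE = 2.048407 × 0.0508 = 0.10406.
CI: 0.0826 ± 0.10406 → (-0.021, 0.187).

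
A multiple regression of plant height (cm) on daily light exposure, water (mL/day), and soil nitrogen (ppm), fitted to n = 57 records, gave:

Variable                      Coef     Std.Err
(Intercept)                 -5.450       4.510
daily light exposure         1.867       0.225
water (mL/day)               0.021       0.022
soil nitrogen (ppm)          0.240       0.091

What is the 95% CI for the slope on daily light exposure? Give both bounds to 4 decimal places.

(1.4157, 2.3183)

Read off: b = 1.867, SE = 0.225 for daily light exposure.
df = n − k − 1 = 57 − 3 − 1 = 53.
t* = t_{0.025, 53} = 2.005746.
Margin = t* × SE = 2.005746 × 0.225 = 0.451293.
CI: 1.867 ± 0.451293 → (1.4157, 2.3183).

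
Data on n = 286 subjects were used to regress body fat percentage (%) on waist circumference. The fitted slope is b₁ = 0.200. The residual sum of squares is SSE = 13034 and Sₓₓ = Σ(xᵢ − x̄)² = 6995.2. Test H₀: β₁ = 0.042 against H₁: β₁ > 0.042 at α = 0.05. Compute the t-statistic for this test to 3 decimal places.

t = 1.951

MSE = SSE/(n − 2) = 13034/284 = 45.8944.
SE(b₁) = √(MSE/Sₓₓ) = √(45.8944/6995.2) = 0.080999.
t = (0.200 − 0.042) / 0.080999 = 1.951.
df = n − 2 = 284.
One-sided p ≈ 0.0260, which is < 0.05, so reject H₀.
There is evidence that the true slope on waist circumference exceeds 0.042 % per unit.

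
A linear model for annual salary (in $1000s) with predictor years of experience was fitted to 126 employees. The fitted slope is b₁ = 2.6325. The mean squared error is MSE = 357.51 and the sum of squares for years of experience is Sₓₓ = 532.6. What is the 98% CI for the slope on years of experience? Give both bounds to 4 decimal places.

SE(b₁) = √(MSE/Sₓₓ) = √(357.51/532.6) = 0.819301.
df = n − 2 = 124.
t* = t_{0.01, 124} = 2.356797.
Margin = t* × SE = 2.356797 × 0.819301 = 1.930926.
CI: 2.6325 ± 1.930926 → (0.7016, 4.5634).
With 98% confidence, each one-unit increase in years of experience is associated with a change of between 0.7016 and 4.5634 $1000s in annual salary.

(0.7016, 4.5634)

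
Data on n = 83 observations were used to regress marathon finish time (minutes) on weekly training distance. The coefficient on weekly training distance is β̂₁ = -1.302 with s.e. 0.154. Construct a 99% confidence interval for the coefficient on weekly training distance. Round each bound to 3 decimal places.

df = n − 2 = 83 − 2 = 81.
t* = t_{0.005, 81} = 2.637897.
Margin = t* × SE = 2.637897 × 0.154 = 0.40624.
CI: -1.302 ± 0.40624 → (-1.708, -0.896).
With 99% confidence, each one-unit increase in weekly training distance is associated with a change of between -1.708 and -0.896 minutes in marathon finish time.

(-1.708, -0.896)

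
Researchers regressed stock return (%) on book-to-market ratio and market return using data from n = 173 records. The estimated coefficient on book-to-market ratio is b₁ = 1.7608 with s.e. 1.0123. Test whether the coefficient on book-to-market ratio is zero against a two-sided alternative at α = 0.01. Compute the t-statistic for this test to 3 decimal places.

H₀: β₁ = 0 vs H₁: β₁ ≠ 0.
t = (b₁ − β₁⁰)/SE = 1.7608 / 1.0123 = 1.739.
df = n − k − 1 = 173 − 2 − 1 = 170.
Two-sided p ≈ 0.0838, which is ≥ 0.01, so fail to reject H₀.
The data do not give significant evidence of an association between book-to-market ratio and stock return, after adjusting for the other predictors.

t = 1.739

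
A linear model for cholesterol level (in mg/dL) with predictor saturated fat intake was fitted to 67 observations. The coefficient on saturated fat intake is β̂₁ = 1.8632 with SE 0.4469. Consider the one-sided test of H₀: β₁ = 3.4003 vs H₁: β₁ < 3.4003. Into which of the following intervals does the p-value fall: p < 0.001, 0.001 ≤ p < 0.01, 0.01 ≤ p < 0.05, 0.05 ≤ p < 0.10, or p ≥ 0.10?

p < 0.001

t = (1.8632 − 3.4003) / 0.4469 = -3.439.
df = n − 2 = 67 − 2 = 65.
One-sided p = P(T_{65} < t) ≈ 0.0005.
So p < 0.001.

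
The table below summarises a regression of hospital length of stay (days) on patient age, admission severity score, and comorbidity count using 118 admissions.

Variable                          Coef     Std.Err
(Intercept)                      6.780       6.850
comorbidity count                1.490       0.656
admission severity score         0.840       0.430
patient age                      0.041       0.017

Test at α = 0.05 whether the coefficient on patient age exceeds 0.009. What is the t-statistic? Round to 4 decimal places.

Read off: b = 0.041, SE = 0.017 for patient age.
H₀: β₁ = 0.009 vs H₁: β₁ > 0.009.
t = (0.041 − 0.009) / 0.017 = 1.8824.
df = n − k − 1 = 118 − 3 − 1 = 114.
One-sided p ≈ 0.0312, which is < 0.05, so reject H₀.
There is evidence that the true slope on patient age exceeds 0.009 days per unit, holding the other predictors fixed.

t = 1.8824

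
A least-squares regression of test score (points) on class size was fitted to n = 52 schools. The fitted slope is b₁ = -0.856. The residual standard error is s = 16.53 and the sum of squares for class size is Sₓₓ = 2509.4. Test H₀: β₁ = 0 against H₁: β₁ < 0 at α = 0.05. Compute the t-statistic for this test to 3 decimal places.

t = -2.594

SE(b₁) = s/√Sₓₓ = 16.53/√2509.4 = 0.32998.
t = -0.856 / 0.32998 = -2.594.
df = n − 2 = 50.
One-sided p ≈ 0.0062, which is < 0.05, so reject H₀.
There is evidence that the true slope on class size is negative.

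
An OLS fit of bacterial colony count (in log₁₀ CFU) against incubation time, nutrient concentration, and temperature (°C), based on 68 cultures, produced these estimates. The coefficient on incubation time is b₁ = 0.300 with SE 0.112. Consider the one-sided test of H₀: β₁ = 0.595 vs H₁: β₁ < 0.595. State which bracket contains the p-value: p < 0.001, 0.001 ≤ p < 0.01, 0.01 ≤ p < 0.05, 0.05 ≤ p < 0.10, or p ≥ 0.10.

t = (0.300 − 0.595) / 0.112 = -2.634.
df = n − k − 1 = 68 − 3 − 1 = 64.
One-sided p = P(T_{64} < t) ≈ 0.0053.
So 0.001 ≤ p < 0.01.

0.001 ≤ p < 0.01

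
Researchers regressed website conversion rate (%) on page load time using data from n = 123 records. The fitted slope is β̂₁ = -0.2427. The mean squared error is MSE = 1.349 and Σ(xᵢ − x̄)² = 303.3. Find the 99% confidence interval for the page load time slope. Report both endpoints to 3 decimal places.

(-0.417, -0.068)

SE(β̂₁) = √(MSE/Sₓₓ) = √(1.349/303.3) = 0.0666914.
df = n − 2 = 121.
t* = t_{0.005, 121} = 2.617072.
Margin = t* × SE = 2.617072 × 0.0666914 = 0.17454.
CI: -0.2427 ± 0.17454 → (-0.417, -0.068).
With 99% confidence, each one-unit increase in page load time is associated with a change of between -0.417 and -0.068 % in website conversion rate.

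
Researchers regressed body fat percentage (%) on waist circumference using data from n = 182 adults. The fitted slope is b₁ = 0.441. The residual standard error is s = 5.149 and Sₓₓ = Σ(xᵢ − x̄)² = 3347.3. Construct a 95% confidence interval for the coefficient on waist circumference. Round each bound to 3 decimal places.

SE(b₁) = s/√Sₓₓ = 5.149/√3347.3 = 0.088997.
df = n − 2 = 180.
t* = t_{0.025, 180} = 1.973231.
Margin = t* × SE = 1.973231 × 0.088997 = 0.17561.
CI: 0.441 ± 0.17561 → (0.265, 0.617).
With 95% confidence, each one-unit increase in waist circumference is associated with a change of between 0.265 and 0.617 % in body fat percentage.

(0.265, 0.617)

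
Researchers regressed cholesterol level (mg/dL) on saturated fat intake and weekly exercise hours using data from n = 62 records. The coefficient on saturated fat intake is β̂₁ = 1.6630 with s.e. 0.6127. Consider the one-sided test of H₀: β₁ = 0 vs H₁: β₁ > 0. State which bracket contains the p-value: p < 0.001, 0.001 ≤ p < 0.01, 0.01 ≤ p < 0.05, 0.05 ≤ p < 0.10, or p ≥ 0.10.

0.001 ≤ p < 0.01

t = 1.6630 / 0.6127 = 2.714.
df = n − k − 1 = 62 − 2 − 1 = 59.
One-sided p = P(T_{59} > t) ≈ 0.0043.
So 0.001 ≤ p < 0.01.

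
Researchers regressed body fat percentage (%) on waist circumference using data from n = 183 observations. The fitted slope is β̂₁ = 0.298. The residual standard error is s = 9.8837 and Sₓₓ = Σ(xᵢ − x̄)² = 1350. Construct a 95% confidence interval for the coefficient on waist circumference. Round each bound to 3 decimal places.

(-0.233, 0.829)

SE(β̂₁) = s/√Sₓₓ = 9.8837/√1350 = 0.269.
df = n − 2 = 181.
t* = t_{0.025, 181} = 1.973157.
Margin = t* × SE = 1.973157 × 0.269 = 0.53078.
CI: 0.298 ± 0.53078 → (-0.233, 0.829).
With 95% confidence, each one-unit increase in waist circumference is associated with a change of between -0.233 and 0.829 % in body fat percentage.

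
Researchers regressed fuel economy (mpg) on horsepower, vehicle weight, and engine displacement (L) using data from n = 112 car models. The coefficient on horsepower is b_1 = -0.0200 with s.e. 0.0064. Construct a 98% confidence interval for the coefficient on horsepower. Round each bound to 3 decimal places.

df = n − k − 1 = 112 − 3 − 1 = 108.
t* = t_{0.01, 108} = 2.361372.
Margin = t* × SE = 2.361372 × 0.0064 = 0.01511.
CI: -0.0200 ± 0.01511 → (-0.035, -0.005).
With 98% confidence, each one-unit increase in horsepower is associated with a change of between -0.035 and -0.005 mpg in fuel economy, holding the other predictors fixed.

(-0.035, -0.005)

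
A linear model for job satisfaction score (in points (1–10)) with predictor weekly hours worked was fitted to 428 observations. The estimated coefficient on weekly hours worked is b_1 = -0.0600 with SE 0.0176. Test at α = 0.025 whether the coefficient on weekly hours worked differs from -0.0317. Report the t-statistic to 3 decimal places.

t = -1.608

H₀: β₁ = -0.0317 vs H₁: β₁ ≠ -0.0317.
t = (b_1 − β₁⁰)/SE = (-0.0600 − (-0.0317)) / 0.0176 = -1.608.
df = n − 2 = 428 − 2 = 426.
Two-sided p ≈ 0.1086, which is ≥ 0.025, so fail to reject H₀.
The data are consistent with a true slope of -0.0317 points (1–10) per unit of weekly hours worked.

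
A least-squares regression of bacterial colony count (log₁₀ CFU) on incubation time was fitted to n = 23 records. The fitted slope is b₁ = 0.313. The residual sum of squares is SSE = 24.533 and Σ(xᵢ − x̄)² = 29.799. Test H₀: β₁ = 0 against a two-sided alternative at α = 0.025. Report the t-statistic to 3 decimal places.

MSE = SSE/(n − 2) = 24.533/21 = 1.16824.
SE(b₁) = √(MSE/Sₓₓ) = √(1.16824/29.799) = 0.198.
t = 0.313 / 0.198 = 1.581.
df = n − 2 = 21.
Two-sided p ≈ 0.1289, which is ≥ 0.025, so fail to reject H₀.
The data do not give significant evidence of an association between incubation time and bacterial colony count.

t = 1.581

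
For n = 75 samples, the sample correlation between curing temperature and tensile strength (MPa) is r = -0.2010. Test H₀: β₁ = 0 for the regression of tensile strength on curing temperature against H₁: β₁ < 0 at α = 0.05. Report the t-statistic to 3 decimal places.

t = -1.753

t = r·√(n − 2)/√(1 − r²) = -0.2010·√73/√0.959599 = -1.753.
df = n − 2 = 73.
One-sided p ≈ 0.0419, which is < 0.05, so reject H₀.
There is evidence of a linear association between curing temperature and tensile strength.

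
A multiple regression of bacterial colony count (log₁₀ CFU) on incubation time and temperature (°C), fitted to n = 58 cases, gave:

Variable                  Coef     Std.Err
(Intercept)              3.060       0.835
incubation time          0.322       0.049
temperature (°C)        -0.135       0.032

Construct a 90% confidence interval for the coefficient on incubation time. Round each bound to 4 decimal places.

Read off: b = 0.322, SE = 0.049 for incubation time.
df = n − k − 1 = 58 − 2 − 1 = 55.
t* = t_{0.05, 55} = 1.673034.
Margin = t* × SE = 1.673034 × 0.049 = 0.081979.
CI: 0.322 ± 0.081979 → (0.2400, 0.4040).

(0.2400, 0.4040)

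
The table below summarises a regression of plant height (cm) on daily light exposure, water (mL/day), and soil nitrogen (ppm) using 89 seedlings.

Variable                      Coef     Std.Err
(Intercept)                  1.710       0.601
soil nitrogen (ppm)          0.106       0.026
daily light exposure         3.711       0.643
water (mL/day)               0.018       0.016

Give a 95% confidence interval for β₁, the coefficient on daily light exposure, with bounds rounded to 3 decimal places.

(2.433, 4.989)

Read off: b = 3.711, SE = 0.643 for daily light exposure.
df = n − k − 1 = 89 − 3 − 1 = 85.
t* = t_{0.025, 85} = 1.988268.
Margin = t* × SE = 1.988268 × 0.643 = 1.27846.
CI: 3.711 ± 1.27846 → (2.433, 4.989).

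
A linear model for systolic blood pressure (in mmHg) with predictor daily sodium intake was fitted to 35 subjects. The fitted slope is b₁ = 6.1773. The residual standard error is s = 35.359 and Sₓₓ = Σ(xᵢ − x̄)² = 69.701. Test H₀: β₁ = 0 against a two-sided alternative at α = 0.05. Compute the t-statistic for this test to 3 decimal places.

SE(b₁) = s/√Sₓₓ = 35.359/√69.701 = 4.23526.
t = 6.1773 / 4.23526 = 1.459.
df = n − 2 = 33.
Two-sided p ≈ 0.1541, which is ≥ 0.05, so fail to reject H₀.
The data do not give significant evidence of an association between daily sodium intake and systolic blood pressure.

t = 1.459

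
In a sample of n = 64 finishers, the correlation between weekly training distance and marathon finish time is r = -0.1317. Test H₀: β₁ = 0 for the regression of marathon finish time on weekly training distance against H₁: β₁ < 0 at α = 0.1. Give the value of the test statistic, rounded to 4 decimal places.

t = r·√(n − 2)/√(1 − r²) = -0.1317·√62/√0.982655 = -1.0461.
df = n − 2 = 62.
One-sided p ≈ 0.1498, which is ≥ 0.1, so fail to reject H₀.
The data do not give significant evidence of a linear association between weekly training distance and marathon finish time.

t = -1.0461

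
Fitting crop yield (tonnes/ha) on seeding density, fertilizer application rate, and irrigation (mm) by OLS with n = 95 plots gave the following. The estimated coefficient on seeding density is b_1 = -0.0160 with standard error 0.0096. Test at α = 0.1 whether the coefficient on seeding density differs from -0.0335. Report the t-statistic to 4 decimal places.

t = 1.8229

H₀: β₁ = -0.0335 vs H₁: β₁ ≠ -0.0335.
t = (b_1 − β₁⁰)/SE = (-0.0160 − (-0.0335)) / 0.0096 = 1.8229.
df = n − k − 1 = 95 − 3 − 1 = 91.
Two-sided p ≈ 0.0716, which is < 0.1, so reject H₀.
There is evidence that the true slope on seeding density differs from -0.0335 tonnes/ha per unit, holding the other predictors fixed.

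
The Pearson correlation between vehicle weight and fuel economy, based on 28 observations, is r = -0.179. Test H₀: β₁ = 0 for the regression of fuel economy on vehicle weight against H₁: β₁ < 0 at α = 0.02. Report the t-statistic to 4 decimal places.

t = -0.9277

t = r·√(n − 2)/√(1 − r²) = -0.179·√26/√0.967959 = -0.9277.
df = n − 2 = 26.
One-sided p ≈ 0.1810, which is ≥ 0.02, so fail to reject H₀.
The data do not give significant evidence of a linear association between vehicle weight and fuel economy.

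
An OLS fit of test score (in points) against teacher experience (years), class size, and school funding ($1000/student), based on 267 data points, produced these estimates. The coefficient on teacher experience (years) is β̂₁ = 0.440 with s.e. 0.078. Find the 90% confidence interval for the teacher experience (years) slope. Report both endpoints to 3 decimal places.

df = n − k − 1 = 267 − 3 − 1 = 263.
t* = t_{0.05, 263} = 1.650668.
Margin = t* × SE = 1.650668 × 0.078 = 0.12875.
CI: 0.440 ± 0.12875 → (0.311, 0.569).
With 90% confidence, each one-unit increase in teacher experience (years) is associated with a change of between 0.311 and 0.569 points in test score, holding the other predictors fixed.

(0.311, 0.569)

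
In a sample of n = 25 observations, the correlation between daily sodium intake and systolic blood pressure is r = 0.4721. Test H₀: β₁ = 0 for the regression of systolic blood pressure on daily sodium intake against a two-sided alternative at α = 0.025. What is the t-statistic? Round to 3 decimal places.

t = 2.568

t = r·√(n − 2)/√(1 − r²) = 0.4721·√23/√0.777122 = 2.568.
df = n − 2 = 23.
Two-sided p ≈ 0.0172, which is < 0.025, so reject H₀.
There is evidence of a linear association between daily sodium intake and systolic blood pressure.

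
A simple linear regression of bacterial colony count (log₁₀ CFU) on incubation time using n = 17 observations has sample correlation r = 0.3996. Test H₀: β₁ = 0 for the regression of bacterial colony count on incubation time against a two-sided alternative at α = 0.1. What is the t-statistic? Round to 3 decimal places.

t = r·√(n − 2)/√(1 − r²) = 0.3996·√15/√0.84032 = 1.688.
df = n − 2 = 15.
Two-sided p ≈ 0.1120, which is ≥ 0.1, so fail to reject H₀.
The data do not give significant evidence of a linear association between incubation time and bacterial colony count.

t = 1.688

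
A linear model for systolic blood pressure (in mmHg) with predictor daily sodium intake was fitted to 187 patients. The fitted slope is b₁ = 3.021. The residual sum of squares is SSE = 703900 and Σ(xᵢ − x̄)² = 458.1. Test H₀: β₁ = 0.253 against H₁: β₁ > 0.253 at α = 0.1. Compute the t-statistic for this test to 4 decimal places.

t = 0.9605

MSE = SSE/(n − 2) = 703900/185 = 3804.86.
SE(b₁) = √(MSE/Sₓₓ) = √(3804.86/458.1) = 2.88197.
t = (3.021 − 0.253) / 2.88197 = 0.9605.
df = n − 2 = 185.
One-sided p ≈ 0.1690, which is ≥ 0.1, so fail to reject H₀.
The data do not give significant evidence that the true slope on daily sodium intake exceeds 0.253 mmHg per unit.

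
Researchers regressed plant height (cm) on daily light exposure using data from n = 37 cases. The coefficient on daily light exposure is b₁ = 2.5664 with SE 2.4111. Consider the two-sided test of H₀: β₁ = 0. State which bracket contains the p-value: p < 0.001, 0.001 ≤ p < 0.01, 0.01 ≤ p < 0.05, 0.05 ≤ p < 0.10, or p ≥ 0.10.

t = 2.5664 / 2.4111 = 1.064.
df = n − 2 = 37 − 2 = 35.
Two-sided p = 2·P(T_{35} > |t|) ≈ 0.2944.
So p ≥ 0.10.

p ≥ 0.10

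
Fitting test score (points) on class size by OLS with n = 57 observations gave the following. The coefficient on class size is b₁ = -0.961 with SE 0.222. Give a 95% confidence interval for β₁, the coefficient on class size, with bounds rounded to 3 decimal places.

df = n − 2 = 57 − 2 = 55.
t* = t_{0.025, 55} = 2.004045.
Margin = t* × SE = 2.004045 × 0.222 = 0.44490.
CI: -0.961 ± 0.44490 → (-1.406, -0.516).
With 95% confidence, each one-unit increase in class size is associated with a change of between -1.406 and -0.516 points in test score.

(-1.406, -0.516)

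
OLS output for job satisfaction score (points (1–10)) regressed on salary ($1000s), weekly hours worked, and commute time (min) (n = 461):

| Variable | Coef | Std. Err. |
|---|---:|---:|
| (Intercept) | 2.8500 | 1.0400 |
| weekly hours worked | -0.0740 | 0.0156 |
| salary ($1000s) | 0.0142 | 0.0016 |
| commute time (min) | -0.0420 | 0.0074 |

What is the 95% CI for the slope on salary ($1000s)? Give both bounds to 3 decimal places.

Read off: b = 0.0142, SE = 0.0016 for salary ($1000s).
df = n − k − 1 = 461 − 3 − 1 = 457.
t* = t_{0.025, 457} = 1.965168.
Margin = t* × SE = 1.965168 × 0.0016 = 0.00314.
CI: 0.0142 ± 0.00314 → (0.011, 0.017).

(0.011, 0.017)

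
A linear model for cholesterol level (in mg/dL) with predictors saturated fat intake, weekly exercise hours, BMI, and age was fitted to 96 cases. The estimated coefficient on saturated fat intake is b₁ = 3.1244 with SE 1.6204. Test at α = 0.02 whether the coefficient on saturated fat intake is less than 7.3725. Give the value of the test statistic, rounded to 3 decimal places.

H₀: β₁ = 7.3725 vs H₁: β₁ < 7.3725.
t = (b₁ − β₁⁰)/SE = (3.1244 − 7.3725) / 1.6204 = -2.622.
df = n − k − 1 = 96 − 4 − 1 = 91.
One-sided p ≈ 0.0051, which is < 0.02, so reject H₀.
There is evidence that the true slope on saturated fat intake is below 7.3725 mg/dL per unit, holding the other predictors fixed.

t = -2.622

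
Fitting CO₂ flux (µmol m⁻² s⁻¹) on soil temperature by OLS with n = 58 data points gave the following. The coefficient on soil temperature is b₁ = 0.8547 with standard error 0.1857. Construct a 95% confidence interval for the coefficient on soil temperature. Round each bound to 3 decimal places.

(0.483, 1.227)

df = n − 2 = 58 − 2 = 56.
t* = t_{0.025, 56} = 2.003241.
Margin = t* × SE = 2.003241 × 0.1857 = 0.37200.
CI: 0.8547 ± 0.37200 → (0.483, 1.227).
With 95% confidence, each one-unit increase in soil temperature is associated with a change of between 0.483 and 1.227 µmol m⁻² s⁻¹ in CO₂ flux.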